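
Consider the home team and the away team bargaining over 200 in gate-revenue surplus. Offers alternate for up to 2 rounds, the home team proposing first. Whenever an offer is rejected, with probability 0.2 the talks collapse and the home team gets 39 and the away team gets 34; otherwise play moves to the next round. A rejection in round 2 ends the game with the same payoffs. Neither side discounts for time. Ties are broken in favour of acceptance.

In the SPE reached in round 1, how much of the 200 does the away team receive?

135.6

Round 2 (the away team proposes): the home team gets 39 if talks fail, so the away team offers 39 and keeps 161.
Round 1 (the home team proposes): rejecting gives the away team an expected 0.8 × 161 + 0.2 × 34 = 135.6. The home team offers 135.6 and keeps 200 − 135.6 = 64.4.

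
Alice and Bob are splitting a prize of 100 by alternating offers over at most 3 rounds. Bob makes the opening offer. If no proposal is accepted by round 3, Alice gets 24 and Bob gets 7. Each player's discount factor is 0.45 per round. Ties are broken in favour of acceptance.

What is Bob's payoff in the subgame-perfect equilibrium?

70.39

Work backward from the last round.
Round 3 (Bob proposes): Alice gets 24 if talks fail, so Bob offers 24 and keeps 76.
Round 2 (Alice proposes): Bob can get 76 next round, worth 0.45 × 76 = 34.2 now. Alice offers 34.2 and keeps 100 − 34.2 = 65.8.
Round 1 (Bob proposes): Alice can get 65.8 next round, worth 0.45 × 65.8 = 29.61 now; Bob offers that and keeps 70.39.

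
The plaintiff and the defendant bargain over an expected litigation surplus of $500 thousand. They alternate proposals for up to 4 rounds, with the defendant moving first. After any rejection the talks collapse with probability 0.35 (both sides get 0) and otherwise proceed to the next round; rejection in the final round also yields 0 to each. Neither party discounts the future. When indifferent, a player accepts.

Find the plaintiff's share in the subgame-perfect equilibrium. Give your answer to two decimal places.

Round 4 (the plaintiff proposes): the defendant will accept anything ≥ 0, so the plaintiff offers 0 and keeps 500.
Round 3 (the defendant proposes): rejecting gives the plaintiff an expected 0.65 × 500 = 325, so the defendant offers 325, keeping 175.
Round 2 (the plaintiff proposes): rejecting gives the defendant an expected 0.65 × 175 = 113.75, so the plaintiff offers 113.75, keeping 386.25.
Round 1 (the defendant proposes): rejecting gives the plaintiff an expected 0.65 × 386.25 = 251.0625. The defendant offers 251.0625 and keeps 500 − 251.0625 = 248.9375.

251.06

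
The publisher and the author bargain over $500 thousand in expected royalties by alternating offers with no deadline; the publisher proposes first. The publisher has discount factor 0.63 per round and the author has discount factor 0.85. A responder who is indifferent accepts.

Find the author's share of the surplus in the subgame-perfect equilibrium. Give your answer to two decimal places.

338.54

In a stationary SPE each proposer offers the other exactly their discounted continuation value.
If the publisher keeps x when proposing and the author keeps y when proposing, then x = 500 − 0.85y and y = 500 − 0.63x.
Solving: x = 500(1 − 0.85) / (1 − 0.63·0.85) = 75 / 0.4645 ≈ 161.4639.
The author gets 500 − 161.4639 ≈ 338.5361.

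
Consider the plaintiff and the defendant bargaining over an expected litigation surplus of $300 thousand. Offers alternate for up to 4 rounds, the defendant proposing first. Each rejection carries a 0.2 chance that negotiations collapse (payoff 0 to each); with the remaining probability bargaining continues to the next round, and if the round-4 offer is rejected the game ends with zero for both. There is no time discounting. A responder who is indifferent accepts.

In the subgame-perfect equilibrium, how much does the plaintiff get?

By backward induction:
Round 4 (the plaintiff proposes): rejection yields 0 for the defendant; the plaintiff offers 0 and keeps 300.
Round 3 (the defendant proposes): rejecting gives the plaintiff an expected 0.8 × 300 = 240. The defendant offers 240 and keeps 300 − 240 = 60.
Round 2 (the plaintiff proposes): rejecting gives the defendant an expected 0.8 × 60 = 48; the plaintiff offers that and keeps 252.
Round 1 (the defendant proposes): rejecting gives the plaintiff an expected 0.8 × 252 = 201.6; the defendant offers that and keeps 98.4.

201.6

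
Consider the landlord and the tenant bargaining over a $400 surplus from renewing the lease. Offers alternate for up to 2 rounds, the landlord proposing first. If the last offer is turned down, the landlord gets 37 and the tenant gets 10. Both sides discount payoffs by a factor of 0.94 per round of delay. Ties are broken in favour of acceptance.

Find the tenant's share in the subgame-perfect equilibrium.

341.22

Work backward from the last round.
Round 2 (the tenant proposes): the landlord gets 37 if talks fail, so the tenant offers 37 and keeps 363.
Round 1 (the landlord proposes): the tenant can get 363 next round, worth 0.94 × 363 = 341.22 now. The landlord offers 341.22 and keeps 400 − 341.22 = 58.78.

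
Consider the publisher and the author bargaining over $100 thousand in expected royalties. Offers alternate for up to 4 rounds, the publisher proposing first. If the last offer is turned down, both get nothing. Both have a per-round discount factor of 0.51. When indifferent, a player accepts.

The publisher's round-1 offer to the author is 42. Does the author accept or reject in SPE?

Accept

Work out the author's continuation value if the offer is rejected.
Round 4 (the author proposes): the publisher will accept anything ≥ 0, so the author offers 0 and keeps 100.
Round 3 (the publisher proposes): the author can get 100 next round, worth 0.51 × 100 = 51 now; the publisher offers that and keeps 49.
Round 2 (the author proposes): the publisher can get 49 next round, worth 0.51 × 49 = 24.99 now, so the author offers 24.99, keeping 75.01.
So by rejecting in round 1, the author gets 75.01 next round, worth 0.51 × 75.01 = 38.2551 now.
Offer 42 ≥ 38.2551, so the author accepts.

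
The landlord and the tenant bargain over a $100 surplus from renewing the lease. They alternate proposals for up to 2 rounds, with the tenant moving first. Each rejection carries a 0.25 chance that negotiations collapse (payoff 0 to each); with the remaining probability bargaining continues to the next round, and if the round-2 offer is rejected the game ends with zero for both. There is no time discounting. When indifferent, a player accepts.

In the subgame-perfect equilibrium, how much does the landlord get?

75

By backward induction:
Round 2 (the landlord proposes): the tenant will accept anything ≥ 0, so the landlord offers 0 and keeps 100.
Round 1 (the tenant proposes): rejecting gives the landlord an expected 0.75 × 100 = 75; the tenant offers that and keeps 25.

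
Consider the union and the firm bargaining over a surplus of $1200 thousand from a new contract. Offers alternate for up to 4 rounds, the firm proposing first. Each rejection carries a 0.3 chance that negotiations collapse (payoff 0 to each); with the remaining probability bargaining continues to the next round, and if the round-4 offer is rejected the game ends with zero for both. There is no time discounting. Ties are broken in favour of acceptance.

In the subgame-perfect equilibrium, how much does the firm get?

Round 4 (the union proposes): rejection yields 0 for the firm; the union offers 0 and keeps 1200.
Round 3 (the firm proposes): rejecting gives the union an expected 0.7 × 1200 = 840, so the firm offers 840, keeping 360.
Round 2 (the union proposes): rejecting gives the firm an expected 0.7 × 360 = 252. The union offers 252 and keeps 1200 − 252 = 948.
Round 1 (the firm proposes): rejecting gives the union an expected 0.7 × 948 = 663.6; the firm offers that and keeps 536.4.

536.4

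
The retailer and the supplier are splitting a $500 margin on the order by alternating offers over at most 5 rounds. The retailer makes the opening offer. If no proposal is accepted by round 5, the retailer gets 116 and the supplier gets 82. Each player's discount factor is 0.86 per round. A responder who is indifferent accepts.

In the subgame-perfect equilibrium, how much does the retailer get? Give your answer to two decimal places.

350.42

Round 5 (the retailer proposes): the supplier gets 82 if talks fail, so the retailer offers 82 and keeps 418.
Round 4 (the supplier proposes): the retailer can get 418 next round, worth 0.86 × 418 = 359.48 now. The supplier offers 359.48 and keeps 500 − 359.48 = 140.52.
Round 3 (the retailer proposes): the supplier can get 140.52 next round, worth 0.86 × 140.52 = 120.8472 now, so the retailer offers 120.8472, keeping 379.1528.
Round 2 (the supplier proposes): the retailer can get 379.1528 next round, worth 0.86 × 379.1528 = 326.071408 now. The supplier offers 326.071408 and keeps 500 − 326.071408 = 173.928592.
Round 1 (the retailer proposes): the supplier can get 173.928592 next round, worth 0.86 × 173.928592 = 149.57858912 now; the retailer offers that and keeps 350.42141088.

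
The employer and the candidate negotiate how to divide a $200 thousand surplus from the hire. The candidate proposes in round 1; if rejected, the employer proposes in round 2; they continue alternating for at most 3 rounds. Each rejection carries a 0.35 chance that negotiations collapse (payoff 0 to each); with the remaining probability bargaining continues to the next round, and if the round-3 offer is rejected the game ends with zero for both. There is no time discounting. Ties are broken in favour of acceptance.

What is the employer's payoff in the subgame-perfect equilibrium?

45.5

Round 3 (the candidate proposes): rejection yields 0 for the employer; the candidate offers 0 and keeps 200.
Round 2 (the employer proposes): rejecting gives the candidate an expected 0.65 × 200 = 130, so the employer offers 130, keeping 70.
Round 1 (the candidate proposes): rejecting gives the employer an expected 0.65 × 70 = 45.5, so the candidate offers 45.5, keeping 154.5.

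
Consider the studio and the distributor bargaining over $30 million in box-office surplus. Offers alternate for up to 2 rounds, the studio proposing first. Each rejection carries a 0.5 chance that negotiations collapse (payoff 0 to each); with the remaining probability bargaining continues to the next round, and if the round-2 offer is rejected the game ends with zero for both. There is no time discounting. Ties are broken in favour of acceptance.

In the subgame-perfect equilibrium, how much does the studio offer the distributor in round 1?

15

By backward induction:
Round 2 (the distributor proposes): rejection yields 0 for the studio; the distributor offers 0 and keeps 30.
Round 1 (the studio proposes): rejecting gives the distributor an expected 0.5 × 30 = 15. The studio offers 15 and keeps 30 − 15 = 15.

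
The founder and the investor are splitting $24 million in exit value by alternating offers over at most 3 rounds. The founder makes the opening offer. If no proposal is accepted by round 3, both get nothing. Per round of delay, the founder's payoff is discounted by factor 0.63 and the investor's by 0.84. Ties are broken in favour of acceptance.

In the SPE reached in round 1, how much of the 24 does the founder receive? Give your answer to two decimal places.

Work backward from the last round.
Round 3 (the founder proposes): the investor will accept anything ≥ 0, so the founder offers 0 and keeps 24.
Round 2 (the investor proposes): the founder can get 24 next round, worth 0.63 × 24 = 15.12 now, so the investor offers 15.12, keeping 8.88.
Round 1 (the founder proposes): the investor can get 8.88 next round, worth 0.84 × 8.88 = 7.4592 now. The founder offers 7.4592 and keeps 24 − 7.4592 = 16.5408.

16.54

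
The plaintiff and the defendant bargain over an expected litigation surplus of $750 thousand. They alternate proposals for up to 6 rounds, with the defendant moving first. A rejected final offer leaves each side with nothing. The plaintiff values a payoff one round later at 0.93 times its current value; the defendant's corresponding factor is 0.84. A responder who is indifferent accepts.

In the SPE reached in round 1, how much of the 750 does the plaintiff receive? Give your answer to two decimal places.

624.45

By backward induction:
Round 6 (the plaintiff proposes): rejection yields 0 for the defendant; the plaintiff offers 0 and keeps 750.
Round 5 (the defendant proposes): the plaintiff can get 750 next round, worth 0.93 × 750 = 697.5 now, so the defendant offers 697.5, keeping 52.5.
Round 4 (the plaintiff proposes): the defendant can get 52.5 next round, worth 0.84 × 52.5 = 44.1 now, so the plaintiff offers 44.1, keeping 705.9.
Round 3 (the defendant proposes): the plaintiff can get 705.9 next round, worth 0.93 × 705.9 = 656.487 now. The defendant offers 656.487 and keeps 750 − 656.487 = 93.513.
Round 2 (the plaintiff proposes): the defendant can get 93.513 next round, worth 0.84 × 93.513 = 78.55092 now, so the plaintiff offers 78.55092, keeping 671.44908.
Round 1 (the defendant proposes): the plaintiff can get 671.44908 next round, worth 0.93 × 671.44908 = 624.4476444 now; the defendant offers that and keeps 125.5523556.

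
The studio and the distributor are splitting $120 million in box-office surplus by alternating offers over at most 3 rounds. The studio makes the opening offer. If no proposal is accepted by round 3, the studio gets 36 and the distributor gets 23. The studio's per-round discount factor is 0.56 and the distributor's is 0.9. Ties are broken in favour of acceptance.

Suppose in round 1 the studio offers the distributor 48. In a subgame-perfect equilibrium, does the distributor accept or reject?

Reject

Work out the distributor's continuation value if the offer is rejected.
Round 3 (the studio proposes): the distributor gets 23 if talks fail, so the studio offers 23 and keeps 97.
Round 2 (the distributor proposes): the studio can get 97 next round, worth 0.56 × 97 = 54.32 now. The distributor offers 54.32 and keeps 120 − 54.32 = 65.68.
So by rejecting in round 1, the distributor gets 65.68 next round, worth 0.9 × 65.68 = 59.112 now.
Offer 48 < 59.112, so the distributor rejects.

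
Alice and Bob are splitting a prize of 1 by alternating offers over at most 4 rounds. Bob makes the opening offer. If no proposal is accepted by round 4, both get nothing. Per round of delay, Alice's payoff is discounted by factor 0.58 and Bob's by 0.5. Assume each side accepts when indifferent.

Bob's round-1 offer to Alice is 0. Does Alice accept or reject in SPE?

Reject

Round 4 (Alice proposes): Bob will accept anything ≥ 0, so Alice offers 0 and keeps 1.
Round 3 (Bob proposes): Alice can get 1 next round, worth 0.58 × 1 = 0.58 now; Bob offers that and keeps 0.42.
Round 2 (Alice proposes): Bob can get 0.42 next round, worth 0.5 × 0.42 = 0.21 now. Alice offers 0.21 and keeps 1 − 0.21 = 0.79.
So by rejecting in round 1, Alice gets 0.79 next round, worth 0.58 × 0.79 = 0.4582 now.
Offer 0 < 0.4582, so Alice rejects.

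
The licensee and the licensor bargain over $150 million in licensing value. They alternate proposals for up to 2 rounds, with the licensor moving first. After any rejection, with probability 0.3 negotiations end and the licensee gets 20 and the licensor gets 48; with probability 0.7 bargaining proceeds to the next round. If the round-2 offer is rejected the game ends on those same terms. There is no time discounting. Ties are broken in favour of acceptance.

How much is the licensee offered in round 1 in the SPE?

Round 2 (the licensee proposes): the licensor gets 48 if talks fail, so the licensee offers 48 and keeps 102.
Round 1 (the licensor proposes): rejecting gives the licensee an expected 0.7 × 102 + 0.3 × 20 = 77.4, so the licensor offers 77.4, keeping 72.6.

77.4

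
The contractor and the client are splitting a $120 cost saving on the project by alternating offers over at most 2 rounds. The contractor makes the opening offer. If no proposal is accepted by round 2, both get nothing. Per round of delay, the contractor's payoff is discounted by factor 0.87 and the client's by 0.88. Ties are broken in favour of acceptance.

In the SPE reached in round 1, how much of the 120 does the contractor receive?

Solve by backward induction from round 2.
Round 2 (the client proposes): the contractor will accept anything ≥ 0, so the client offers 0 and keeps 120.
Round 1 (the contractor proposes): the client can get 120 next round, worth 0.88 × 120 = 105.6 now, so the contractor offers 105.6, keeping 14.4.

14.4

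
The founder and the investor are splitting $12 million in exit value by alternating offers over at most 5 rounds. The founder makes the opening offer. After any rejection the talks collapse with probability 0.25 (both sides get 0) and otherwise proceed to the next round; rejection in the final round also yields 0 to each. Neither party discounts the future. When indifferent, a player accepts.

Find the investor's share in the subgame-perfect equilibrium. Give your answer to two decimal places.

3.52

By backward induction:
Round 5 (the founder proposes): rejection yields 0 for the investor; the founder offers 0 and keeps 12.
Round 4 (the investor proposes): rejecting gives the founder an expected 0.75 × 12 = 9; the investor offers that and keeps 3.
Round 3 (the founder proposes): rejecting gives the investor an expected 0.75 × 3 = 2.25, so the founder offers 2.25, keeping 9.75.
Round 2 (the investor proposes): rejecting gives the founder an expected 0.75 × 9.75 = 7.3125, so the investor offers 7.3125, keeping 4.6875.
Round 1 (the founder proposes): rejecting gives the investor an expected 0.75 × 4.6875 = 3.515625, so the founder offers 3.515625, keeping 8.484375.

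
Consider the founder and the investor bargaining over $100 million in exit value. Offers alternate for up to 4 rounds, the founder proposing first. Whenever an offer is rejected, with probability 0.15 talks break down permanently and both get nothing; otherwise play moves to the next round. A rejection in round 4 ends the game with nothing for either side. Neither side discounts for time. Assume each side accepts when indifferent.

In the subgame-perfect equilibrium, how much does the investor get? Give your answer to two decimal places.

Round 4 (the investor proposes): rejection yields 0 for the founder; the investor offers 0 and keeps 100.
Round 3 (the founder proposes): rejecting gives the investor an expected 0.85 × 100 = 85; the founder offers that and keeps 15.
Round 2 (the investor proposes): rejecting gives the founder an expected 0.85 × 15 = 12.75. The investor offers 12.75 and keeps 100 − 12.75 = 87.25.
Round 1 (the founder proposes): rejecting gives the investor an expected 0.85 × 87.25 = 74.1625, so the founder offers 74.1625, keeping 25.8375.

74.16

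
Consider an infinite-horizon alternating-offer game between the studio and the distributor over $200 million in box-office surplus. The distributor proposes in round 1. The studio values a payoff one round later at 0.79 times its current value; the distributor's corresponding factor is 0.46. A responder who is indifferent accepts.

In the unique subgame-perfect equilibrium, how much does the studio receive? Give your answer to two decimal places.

When the distributor proposes, the studio accepts any offer worth at least 0.79 times what the studio would get by proposing next round; and vice versa.
This gives x = 200 − 0.79y and y = 200 − 0.46x, where x and y are each side's share when it proposes.
Hence (1 − 0.79·0.46)x = 200(1 − 0.79), i.e. 0.6366·x = 42.
x ≈ 65.9755; the studio's share is 200 − x ≈ 134.0245.

134.02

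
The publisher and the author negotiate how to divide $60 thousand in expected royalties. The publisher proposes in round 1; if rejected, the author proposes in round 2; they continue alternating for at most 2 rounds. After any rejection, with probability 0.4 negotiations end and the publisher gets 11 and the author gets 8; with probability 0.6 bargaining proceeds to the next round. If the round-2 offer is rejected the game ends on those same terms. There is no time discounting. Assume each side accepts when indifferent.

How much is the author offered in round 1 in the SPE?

Round 2 (the author proposes): the publisher gets 11 if talks fail, so the author offers 11 and keeps 49.
Round 1 (the publisher proposes): rejecting gives the author an expected 0.6 × 49 + 0.4 × 8 = 32.6. The publisher offers 32.6 and keeps 60 − 32.6 = 27.4.

32.6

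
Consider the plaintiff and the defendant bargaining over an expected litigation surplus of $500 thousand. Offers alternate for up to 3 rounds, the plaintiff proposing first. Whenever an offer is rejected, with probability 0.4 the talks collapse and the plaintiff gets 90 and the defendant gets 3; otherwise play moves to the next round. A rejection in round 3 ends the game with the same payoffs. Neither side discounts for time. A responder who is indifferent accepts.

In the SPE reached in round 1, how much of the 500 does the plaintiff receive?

Round 3 (the plaintiff proposes): the defendant gets 3 if talks fail, so the plaintiff offers 3 and keeps 497.
Round 2 (the defendant proposes): rejecting gives the plaintiff an expected 0.6 × 497 + 0.4 × 90 = 334.2; the defendant offers that and keeps 165.8.
Round 1 (the plaintiff proposes): rejecting gives the defendant an expected 0.6 × 165.8 + 0.4 × 3 = 100.68; the plaintiff offers that and keeps 399.32.

399.32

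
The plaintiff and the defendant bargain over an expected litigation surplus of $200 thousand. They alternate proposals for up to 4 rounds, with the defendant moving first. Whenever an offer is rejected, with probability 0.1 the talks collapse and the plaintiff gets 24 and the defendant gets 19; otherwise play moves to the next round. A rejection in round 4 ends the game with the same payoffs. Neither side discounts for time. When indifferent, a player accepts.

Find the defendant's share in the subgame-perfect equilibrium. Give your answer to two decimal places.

47.42

Round 4 (the plaintiff proposes): the defendant gets 19 if talks fail, so the plaintiff offers 19 and keeps 181.
Round 3 (the defendant proposes): rejecting gives the plaintiff an expected 0.9 × 181 + 0.1 × 24 = 165.3; the defendant offers that and keeps 34.7.
Round 2 (the plaintiff proposes): rejecting gives the defendant an expected 0.9 × 34.7 + 0.1 × 19 = 33.13, so the plaintiff offers 33.13, keeping 166.87.
Round 1 (the defendant proposes): rejecting gives the plaintiff an expected 0.9 × 166.87 + 0.1 × 24 = 152.583; the defendant offers that and keeps 47.417.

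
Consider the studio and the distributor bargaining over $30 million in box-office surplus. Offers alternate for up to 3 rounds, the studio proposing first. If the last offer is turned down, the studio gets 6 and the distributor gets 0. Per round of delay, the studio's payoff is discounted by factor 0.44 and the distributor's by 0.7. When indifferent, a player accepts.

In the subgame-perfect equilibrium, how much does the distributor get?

Round 3 (the studio proposes): the distributor will accept anything ≥ 0, so the studio offers 0 and keeps 30.
Round 2 (the distributor proposes): the studio can get 30 next round, worth 0.44 × 30 = 13.2 now, so the distributor offers 13.2, keeping 16.8.
Round 1 (the studio proposes): the distributor can get 16.8 next round, worth 0.7 × 16.8 = 11.76 now. The studio offers 11.76 and keeps 30 − 11.76 = 18.24.

11.76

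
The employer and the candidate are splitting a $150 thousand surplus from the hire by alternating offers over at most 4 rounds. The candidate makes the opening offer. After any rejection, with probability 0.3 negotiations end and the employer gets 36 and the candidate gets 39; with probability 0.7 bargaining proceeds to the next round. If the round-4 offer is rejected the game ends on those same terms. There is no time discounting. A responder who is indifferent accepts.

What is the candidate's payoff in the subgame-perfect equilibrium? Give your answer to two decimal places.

Round 4 (the employer proposes): the candidate gets 39 if talks fail, so the employer offers 39 and keeps 111.
Round 3 (the candidate proposes): rejecting gives the employer an expected 0.7 × 111 + 0.3 × 36 = 88.5; the candidate offers that and keeps 61.5.
Round 2 (the employer proposes): rejecting gives the candidate an expected 0.7 × 61.5 + 0.3 × 39 = 54.75, so the employer offers 54.75, keeping 95.25.
Round 1 (the candidate proposes): rejecting gives the employer an expected 0.7 × 95.25 + 0.3 × 36 = 77.475. The candidate offers 77.475 and keeps 150 − 77.475 = 72.525.

72.53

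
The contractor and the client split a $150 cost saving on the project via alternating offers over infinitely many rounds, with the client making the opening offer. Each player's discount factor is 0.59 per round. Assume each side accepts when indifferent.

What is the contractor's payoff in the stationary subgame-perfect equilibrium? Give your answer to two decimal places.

When the client proposes, the contractor accepts any offer worth at least 0.59 times what the contractor would get by proposing next round; and vice versa.
This gives x = 150 − 0.59y and y = 150 − 0.59x, where x and y are each side's share when it proposes.
Hence (1 − 0.59·0.59)x = 150(1 − 0.59), i.e. 0.6519·x = 61.5.
x ≈ 94.3396; the contractor's share is 150 − x ≈ 55.6604.

55.66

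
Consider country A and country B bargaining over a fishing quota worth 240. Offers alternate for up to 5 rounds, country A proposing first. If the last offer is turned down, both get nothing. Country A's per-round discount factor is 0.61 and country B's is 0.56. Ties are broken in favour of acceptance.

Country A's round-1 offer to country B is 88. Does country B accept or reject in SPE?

Accept

Round 5 (country A proposes): country B will accept anything ≥ 0, so country A offers 0 and keeps 240.
Round 4 (country B proposes): country A can get 240 next round, worth 0.61 × 240 = 146.4 now, so country B offers 146.4, keeping 93.6.
Round 3 (country A proposes): country B can get 93.6 next round, worth 0.56 × 93.6 = 52.416 now. Country A offers 52.416 and keeps 240 − 52.416 = 187.584.
Round 2 (country B proposes): country A can get 187.584 next round, worth 0.61 × 187.584 = 114.42624 now. Country B offers 114.42624 and keeps 240 − 114.42624 = 125.57376.
So by rejecting in round 1, country B gets 125.57376 next round, worth 0.56 × 125.57376 = 70.3213056 now.
Offer 88 ≥ 70.3213056, so country B accepts.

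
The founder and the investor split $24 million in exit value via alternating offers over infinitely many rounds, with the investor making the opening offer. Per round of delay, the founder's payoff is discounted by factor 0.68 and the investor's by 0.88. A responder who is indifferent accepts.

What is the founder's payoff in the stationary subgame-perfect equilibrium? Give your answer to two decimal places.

Let x be the investor's share when the investor proposes and y be the founder's share when the founder proposes.
The founder accepts iff offered ≥ 0.68·y, so x = 24 − 0.68y. Symmetrically y = 24 − 0.88x.
Substituting: x = 24 − 0.68(24 − 0.88x), giving x(1 − 0.88·0.68) = 24(1 − 0.68).
So x = 24 × 0.32 / 0.4016 ≈ 19.1235, and the founder receives 24 − x ≈ 4.8765.

4.88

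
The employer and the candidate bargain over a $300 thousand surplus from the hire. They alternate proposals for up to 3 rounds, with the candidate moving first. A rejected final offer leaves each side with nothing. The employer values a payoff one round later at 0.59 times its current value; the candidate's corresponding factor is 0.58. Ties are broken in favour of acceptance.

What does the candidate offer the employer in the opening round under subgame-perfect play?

Solve by backward induction from round 3.
Round 3 (the candidate proposes): the employer will accept anything ≥ 0, so the candidate offers 0 and keeps 300.
Round 2 (the employer proposes): the candidate can get 300 next round, worth 0.58 × 300 = 174 now; the employer offers that and keeps 126.
Round 1 (the candidate proposes): the employer can get 126 next round, worth 0.59 × 126 = 74.34 now, so the candidate offers 74.34, keeping 225.66.

74.34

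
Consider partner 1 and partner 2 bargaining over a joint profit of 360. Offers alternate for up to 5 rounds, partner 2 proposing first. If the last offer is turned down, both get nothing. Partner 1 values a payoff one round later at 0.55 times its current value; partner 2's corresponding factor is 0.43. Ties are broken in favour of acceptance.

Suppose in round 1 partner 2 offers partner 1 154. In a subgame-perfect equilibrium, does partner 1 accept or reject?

Work out partner 1's continuation value if the offer is rejected.
Round 5 (partner 2 proposes): partner 1 will accept anything ≥ 0, so partner 2 offers 0 and keeps 360.
Round 4 (partner 1 proposes): partner 2 can get 360 next round, worth 0.43 × 360 = 154.8 now, so partner 1 offers 154.8, keeping 205.2.
Round 3 (partner 2 proposes): partner 1 can get 205.2 next round, worth 0.55 × 205.2 = 112.86 now. Partner 2 offers 112.86 and keeps 360 − 112.86 = 247.14.
Round 2 (partner 1 proposes): partner 2 can get 247.14 next round, worth 0.43 × 247.14 = 106.2702 now; partner 1 offers that and keeps 253.7298.
So by rejecting in round 1, partner 1 gets 253.7298 next round, worth 0.55 × 253.7298 = 139.55139 now.
Offer 154 ≥ 139.55139, so partner 1 accepts.

Accept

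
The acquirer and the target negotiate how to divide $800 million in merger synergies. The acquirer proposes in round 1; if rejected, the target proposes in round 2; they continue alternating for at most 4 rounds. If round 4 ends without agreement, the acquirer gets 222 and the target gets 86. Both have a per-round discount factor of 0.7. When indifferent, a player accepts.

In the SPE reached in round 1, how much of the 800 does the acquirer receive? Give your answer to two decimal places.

433.75

Round 4 (the target proposes): the acquirer gets 222 if talks fail, so the target offers 222 and keeps 578.
Round 3 (the acquirer proposes): the target can get 578 next round, worth 0.7 × 578 = 404.6 now, so the acquirer offers 404.6, keeping 395.4.
Round 2 (the target proposes): the acquirer can get 395.4 next round, worth 0.7 × 395.4 = 276.78 now. The target offers 276.78 and keeps 800 − 276.78 = 523.22.
Round 1 (the acquirer proposes): the target can get 523.22 next round, worth 0.7 × 523.22 = 366.254 now; the acquirer offers that and keeps 433.746.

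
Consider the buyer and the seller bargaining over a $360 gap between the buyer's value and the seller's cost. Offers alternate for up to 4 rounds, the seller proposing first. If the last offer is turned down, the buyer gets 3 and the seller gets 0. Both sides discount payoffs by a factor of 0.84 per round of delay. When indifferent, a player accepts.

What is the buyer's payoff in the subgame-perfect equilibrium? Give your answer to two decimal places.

Round 4 (the buyer proposes): rejection yields 0 for the seller; the buyer offers 0 and keeps 360.
Round 3 (the seller proposes): the buyer can get 360 next round, worth 0.84 × 360 = 302.4 now. The seller offers 302.4 and keeps 360 − 302.4 = 57.6.
Round 2 (the buyer proposes): the seller can get 57.6 next round, worth 0.84 × 57.6 = 48.384 now, so the buyer offers 48.384, keeping 311.616.
Round 1 (the seller proposes): the buyer can get 311.616 next round, worth 0.84 × 311.616 = 261.75744 now; the seller offers that and keeps 98.24256.

261.76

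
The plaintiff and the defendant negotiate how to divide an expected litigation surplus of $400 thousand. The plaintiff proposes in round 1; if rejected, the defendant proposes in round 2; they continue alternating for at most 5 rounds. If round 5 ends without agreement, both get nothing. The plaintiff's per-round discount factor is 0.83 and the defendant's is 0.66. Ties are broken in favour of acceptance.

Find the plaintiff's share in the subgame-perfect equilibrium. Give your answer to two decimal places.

330.53

Round 5 (the plaintiff proposes): rejection yields 0 for the defendant; the plaintiff offers 0 and keeps 400.
Round 4 (the defendant proposes): the plaintiff can get 400 next round, worth 0.83 × 400 = 332 now, so the defendant offers 332, keeping 68.
Round 3 (the plaintiff proposes): the defendant can get 68 next round, worth 0.66 × 68 = 44.88 now; the plaintiff offers that and keeps 355.12.
Round 2 (the defendant proposes): the plaintiff can get 355.12 next round, worth 0.83 × 355.12 = 294.7496 now. The defendant offers 294.7496 and keeps 400 − 294.7496 = 105.2504.
Round 1 (the plaintiff proposes): the defendant can get 105.2504 next round, worth 0.66 × 105.2504 = 69.465264 now. The plaintiff offers 69.465264 and keeps 400 − 69.465264 = 330.534736.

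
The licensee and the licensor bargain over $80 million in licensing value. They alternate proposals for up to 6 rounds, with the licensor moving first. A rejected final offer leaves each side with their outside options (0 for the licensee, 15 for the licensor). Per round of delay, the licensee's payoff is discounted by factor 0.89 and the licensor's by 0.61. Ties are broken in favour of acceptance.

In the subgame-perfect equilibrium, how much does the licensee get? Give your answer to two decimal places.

59.89

Round 6 (the licensee proposes): the licensor gets 15 if talks fail, so the licensee offers 15 and keeps 65.
Round 5 (the licensor proposes): the licensee can get 65 next round, worth 0.89 × 65 = 57.85 now. The licensor offers 57.85 and keeps 80 − 57.85 = 22.15.
Round 4 (the licensee proposes): the licensor can get 22.15 next round, worth 0.61 × 22.15 = 13.5115 now; the licensee offers that and keeps 66.4885.
Round 3 (the licensor proposes): the licensee can get 66.4885 next round, worth 0.89 × 66.4885 = 59.174765 now. The licensor offers 59.174765 and keeps 80 − 59.174765 = 20.825235.
Round 2 (the licensee proposes): the licensor can get 20.825235 next round, worth 0.61 × 20.825235 = 12.70339335 now; the licensee offers that and keeps 67.29660665.
Round 1 (the licensor proposes): the licensee can get 67.29660665 next round, worth 0.89 × 67.29660665 = 59.8939799185 now, so the licensor offers 59.8939799185, keeping 20.1060200815.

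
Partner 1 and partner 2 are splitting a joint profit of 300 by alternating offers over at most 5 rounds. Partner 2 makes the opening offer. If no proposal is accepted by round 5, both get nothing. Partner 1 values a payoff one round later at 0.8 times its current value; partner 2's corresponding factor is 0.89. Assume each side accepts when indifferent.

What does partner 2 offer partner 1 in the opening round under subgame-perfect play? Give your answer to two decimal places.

Work backward from the last round.
Round 5 (partner 2 proposes): partner 1 will accept anything ≥ 0, so partner 2 offers 0 and keeps 300.
Round 4 (partner 1 proposes): partner 2 can get 300 next round, worth 0.89 × 300 = 267 now, so partner 1 offers 267, keeping 33.
Round 3 (partner 2 proposes): partner 1 can get 33 next round, worth 0.8 × 33 = 26.4 now. Partner 2 offers 26.4 and keeps 300 − 26.4 = 273.6.
Round 2 (partner 1 proposes): partner 2 can get 273.6 next round, worth 0.89 × 273.6 = 243.504 now; partner 1 offers that and keeps 56.496.
Round 1 (partner 2 proposes): partner 1 can get 56.496 next round, worth 0.8 × 56.496 = 45.1968 now; partner 2 offers that and keeps 254.8032.

45.20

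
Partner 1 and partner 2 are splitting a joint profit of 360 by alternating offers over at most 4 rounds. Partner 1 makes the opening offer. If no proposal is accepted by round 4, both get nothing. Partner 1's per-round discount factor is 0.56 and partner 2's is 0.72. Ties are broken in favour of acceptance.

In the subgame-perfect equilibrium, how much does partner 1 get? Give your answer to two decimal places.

141.44

Round 4 (partner 2 proposes): rejection yields 0 for partner 1; partner 2 offers 0 and keeps 360.
Round 3 (partner 1 proposes): partner 2 can get 360 next round, worth 0.72 × 360 = 259.2 now, so partner 1 offers 259.2, keeping 100.8.
Round 2 (partner 2 proposes): partner 1 can get 100.8 next round, worth 0.56 × 100.8 = 56.448 now; partner 2 offers that and keeps 303.552.
Round 1 (partner 1 proposes): partner 2 can get 303.552 next round, worth 0.72 × 303.552 = 218.55744 now. Partner 1 offers 218.55744 and keeps 360 − 218.55744 = 141.44256.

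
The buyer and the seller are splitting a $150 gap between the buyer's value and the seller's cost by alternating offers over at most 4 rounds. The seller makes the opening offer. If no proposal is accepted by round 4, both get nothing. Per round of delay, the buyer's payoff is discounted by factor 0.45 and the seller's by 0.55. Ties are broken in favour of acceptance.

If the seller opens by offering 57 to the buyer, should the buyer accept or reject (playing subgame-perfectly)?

Accept

Round 4 (the buyer proposes): rejection yields 0 for the seller; the buyer offers 0 and keeps 150.
Round 3 (the seller proposes): the buyer can get 150 next round, worth 0.45 × 150 = 67.5 now; the seller offers that and keeps 82.5.
Round 2 (the buyer proposes): the seller can get 82.5 next round, worth 0.55 × 82.5 = 45.375 now; the buyer offers that and keeps 104.625.
So by rejecting in round 1, the buyer gets 104.625 next round, worth 0.45 × 104.625 = 47.08125 now.
Offer 57 ≥ 47.08125, so the buyer accepts.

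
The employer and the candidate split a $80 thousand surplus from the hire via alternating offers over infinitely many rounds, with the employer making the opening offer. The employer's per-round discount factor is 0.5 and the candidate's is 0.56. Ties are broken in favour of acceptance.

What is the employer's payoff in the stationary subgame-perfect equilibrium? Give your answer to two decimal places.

In a stationary SPE each proposer offers the other exactly their discounted continuation value.
If the employer keeps x when proposing and the candidate keeps y when proposing, then x = 80 − 0.56y and y = 80 − 0.5x.
Solving: x = 80(1 − 0.56) / (1 − 0.5·0.56) = 35.2 / 0.72 ≈ 48.8889.
The candidate gets 80 − 48.8889 ≈ 31.1111.

48.89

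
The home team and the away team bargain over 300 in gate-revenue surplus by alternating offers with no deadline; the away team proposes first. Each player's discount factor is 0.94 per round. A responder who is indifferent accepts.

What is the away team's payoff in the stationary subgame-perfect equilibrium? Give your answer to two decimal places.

154.64

When the away team proposes, the home team accepts any offer worth at least 0.94 times what the home team would get by proposing next round; and vice versa.
This gives x = 300 − 0.94y and y = 300 − 0.94x, where x and y are each side's share when it proposes.
Hence (1 − 0.94·0.94)x = 300(1 − 0.94), i.e. 0.1164·x = 18.
x ≈ 154.6392; the home team's share is 300 − x ≈ 145.3608.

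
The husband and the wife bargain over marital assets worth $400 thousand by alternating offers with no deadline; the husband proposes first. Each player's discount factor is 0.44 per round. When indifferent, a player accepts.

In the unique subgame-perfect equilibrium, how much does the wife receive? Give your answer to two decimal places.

122.22

Let x be the husband's share when the husband proposes and y be the wife's share when the wife proposes.
The wife accepts iff offered ≥ 0.44·y, so x = 400 − 0.44y. Symmetrically y = 400 − 0.44x.
Substituting: x = 400 − 0.44(400 − 0.44x), giving x(1 − 0.44·0.44) = 400(1 − 0.44).
So x = 400 × 0.56 / 0.8064 ≈ 277.7778, and the wife receives 400 − x ≈ 122.2222.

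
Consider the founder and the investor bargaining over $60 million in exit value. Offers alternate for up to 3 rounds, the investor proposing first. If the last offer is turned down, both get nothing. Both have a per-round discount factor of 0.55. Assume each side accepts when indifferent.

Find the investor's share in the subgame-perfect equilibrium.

45.15

Round 3 (the investor proposes): rejection yields 0 for the founder; the investor offers 0 and keeps 60.
Round 2 (the founder proposes): the investor can get 60 next round, worth 0.55 × 60 = 33 now; the founder offers that and keeps 27.
Round 1 (the investor proposes): the founder can get 27 next round, worth 0.55 × 27 = 14.85 now, so the investor offers 14.85, keeping 45.15.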